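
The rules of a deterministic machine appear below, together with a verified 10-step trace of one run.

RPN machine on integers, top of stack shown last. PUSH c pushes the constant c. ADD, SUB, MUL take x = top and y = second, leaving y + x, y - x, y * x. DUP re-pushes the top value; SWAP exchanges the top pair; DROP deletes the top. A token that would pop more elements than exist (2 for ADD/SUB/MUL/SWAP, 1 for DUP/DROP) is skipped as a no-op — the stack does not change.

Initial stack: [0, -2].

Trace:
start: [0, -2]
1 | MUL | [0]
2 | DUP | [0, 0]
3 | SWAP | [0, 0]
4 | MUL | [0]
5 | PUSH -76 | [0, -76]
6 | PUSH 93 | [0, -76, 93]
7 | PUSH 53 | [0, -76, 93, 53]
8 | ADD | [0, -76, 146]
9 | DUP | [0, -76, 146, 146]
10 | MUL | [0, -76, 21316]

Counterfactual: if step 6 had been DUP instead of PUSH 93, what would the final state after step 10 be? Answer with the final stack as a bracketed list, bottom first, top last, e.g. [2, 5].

[0, -76, 529]

(re-executing from step 6 with the substitution; state before step 6: [0, -76])
6 | DUP | [0, -76, -76]
7 | PUSH 53 | [0, -76, -76, 53]
8 | ADD | [0, -76, -23]
9 | DUP | [0, -76, -23, -23]
10 | MUL | [0, -76, 529]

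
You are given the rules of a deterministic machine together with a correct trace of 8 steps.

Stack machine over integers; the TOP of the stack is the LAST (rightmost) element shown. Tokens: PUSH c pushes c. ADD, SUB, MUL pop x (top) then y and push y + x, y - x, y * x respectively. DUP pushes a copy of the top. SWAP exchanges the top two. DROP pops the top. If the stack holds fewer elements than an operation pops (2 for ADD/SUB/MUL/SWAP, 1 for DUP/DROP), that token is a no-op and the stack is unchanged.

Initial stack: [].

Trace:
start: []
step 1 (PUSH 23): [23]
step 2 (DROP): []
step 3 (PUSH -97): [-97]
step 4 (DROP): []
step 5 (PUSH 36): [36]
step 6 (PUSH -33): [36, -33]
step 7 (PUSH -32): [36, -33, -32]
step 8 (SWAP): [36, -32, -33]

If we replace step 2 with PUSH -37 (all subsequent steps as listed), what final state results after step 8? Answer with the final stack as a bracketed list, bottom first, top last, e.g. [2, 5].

[23, -37, 36, -32, -33]

(re-executing from step 2 with the substitution; state before step 2: [23])
step 2 (PUSH -37): [23, -37]
step 3 (PUSH -97): [23, -37, -97]
step 4 (DROP): [23, -37]
step 5 (PUSH 36): [23, -37, 36]
step 6 (PUSH -33): [23, -37, 36, -33]
step 7 (PUSH -32): [23, -37, 36, -33, -32]
step 8 (SWAP): [23, -37, 36, -32, -33]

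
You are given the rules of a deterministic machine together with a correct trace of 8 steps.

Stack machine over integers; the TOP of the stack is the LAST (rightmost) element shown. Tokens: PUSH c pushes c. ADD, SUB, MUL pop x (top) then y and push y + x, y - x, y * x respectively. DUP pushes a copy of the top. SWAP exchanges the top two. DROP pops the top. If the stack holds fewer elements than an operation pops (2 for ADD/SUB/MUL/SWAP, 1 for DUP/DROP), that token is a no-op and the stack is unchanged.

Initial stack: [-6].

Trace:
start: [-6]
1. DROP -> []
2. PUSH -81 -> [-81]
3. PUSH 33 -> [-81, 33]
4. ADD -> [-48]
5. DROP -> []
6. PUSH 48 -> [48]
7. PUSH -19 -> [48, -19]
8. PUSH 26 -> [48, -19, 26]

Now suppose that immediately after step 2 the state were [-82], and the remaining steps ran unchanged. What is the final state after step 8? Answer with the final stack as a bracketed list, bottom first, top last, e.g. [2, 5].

[48, -19, 26]

state after step 2 := [-82]
3. PUSH 33 -> [-82, 33]
4. ADD -> [-49]
5. DROP -> []
6. PUSH 48 -> [48]
7. PUSH -19 -> [48, -19]
8. PUSH 26 -> [48, -19, 26]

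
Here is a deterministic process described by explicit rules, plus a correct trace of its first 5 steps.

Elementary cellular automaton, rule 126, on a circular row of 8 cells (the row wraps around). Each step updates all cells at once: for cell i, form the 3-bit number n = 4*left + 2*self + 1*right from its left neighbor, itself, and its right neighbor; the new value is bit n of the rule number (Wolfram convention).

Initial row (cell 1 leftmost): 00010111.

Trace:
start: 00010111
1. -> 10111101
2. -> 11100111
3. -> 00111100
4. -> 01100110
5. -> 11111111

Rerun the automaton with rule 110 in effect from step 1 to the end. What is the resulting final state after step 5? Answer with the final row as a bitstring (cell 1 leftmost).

(re-executing steps 1..5 under rule 110; state before step 1: 00010111)
1. -> 00111101
2. -> 01100111
3. -> 11101101
4. -> 00111111
5. -> 01100001

01100001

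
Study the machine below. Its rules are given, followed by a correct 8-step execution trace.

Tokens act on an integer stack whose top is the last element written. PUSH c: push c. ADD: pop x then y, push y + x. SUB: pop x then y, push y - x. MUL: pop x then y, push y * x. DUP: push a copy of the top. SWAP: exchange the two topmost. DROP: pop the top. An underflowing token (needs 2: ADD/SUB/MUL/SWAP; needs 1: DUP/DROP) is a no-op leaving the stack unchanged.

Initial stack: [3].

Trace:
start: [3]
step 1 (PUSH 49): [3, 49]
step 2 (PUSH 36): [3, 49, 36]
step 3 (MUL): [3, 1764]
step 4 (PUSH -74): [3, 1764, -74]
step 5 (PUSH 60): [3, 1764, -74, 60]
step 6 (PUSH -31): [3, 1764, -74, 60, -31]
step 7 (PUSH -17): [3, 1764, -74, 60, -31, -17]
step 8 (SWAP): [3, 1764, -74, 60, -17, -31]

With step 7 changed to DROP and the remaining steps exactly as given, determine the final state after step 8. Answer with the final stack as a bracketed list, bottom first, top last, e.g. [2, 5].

(re-executing from step 7 with the substitution; state before step 7: [3, 1764, -74, 60, -31])
step 7 (DROP): [3, 1764, -74, 60]
step 8 (SWAP): [3, 1764, 60, -74]

[3, 1764, 60, -74]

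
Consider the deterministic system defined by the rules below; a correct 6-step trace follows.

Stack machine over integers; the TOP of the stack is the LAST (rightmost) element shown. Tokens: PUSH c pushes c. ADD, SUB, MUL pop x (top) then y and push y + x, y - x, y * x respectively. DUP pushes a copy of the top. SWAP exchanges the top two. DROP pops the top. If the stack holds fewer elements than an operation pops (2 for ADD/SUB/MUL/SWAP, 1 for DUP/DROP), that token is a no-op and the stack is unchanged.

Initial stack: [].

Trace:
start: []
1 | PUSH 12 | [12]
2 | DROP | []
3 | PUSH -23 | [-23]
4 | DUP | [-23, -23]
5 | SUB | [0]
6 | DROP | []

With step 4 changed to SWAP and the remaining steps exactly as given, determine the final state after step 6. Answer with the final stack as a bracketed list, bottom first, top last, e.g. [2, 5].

[]

(re-executing from step 4 with the substitution; state before step 4: [-23])
4 | SWAP | [-23]
5 | SUB | [-23]
6 | DROP | []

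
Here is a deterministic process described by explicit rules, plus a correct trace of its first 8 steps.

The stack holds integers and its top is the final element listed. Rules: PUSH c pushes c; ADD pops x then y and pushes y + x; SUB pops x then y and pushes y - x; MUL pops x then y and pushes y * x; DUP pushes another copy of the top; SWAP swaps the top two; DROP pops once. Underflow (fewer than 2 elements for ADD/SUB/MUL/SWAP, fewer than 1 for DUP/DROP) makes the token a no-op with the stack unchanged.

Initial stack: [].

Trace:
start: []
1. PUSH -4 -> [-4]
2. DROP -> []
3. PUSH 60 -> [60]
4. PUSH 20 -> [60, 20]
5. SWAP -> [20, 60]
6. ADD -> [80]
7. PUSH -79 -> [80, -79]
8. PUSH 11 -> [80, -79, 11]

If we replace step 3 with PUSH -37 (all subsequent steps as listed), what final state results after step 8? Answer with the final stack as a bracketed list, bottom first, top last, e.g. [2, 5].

[-17, -79, 11]

(re-executing from step 3 with the substitution; state before step 3: [])
3. PUSH -37 -> [-37]
4. PUSH 20 -> [-37, 20]
5. SWAP -> [20, -37]
6. ADD -> [-17]
7. PUSH -79 -> [-17, -79]
8. PUSH 11 -> [-17, -79, 11]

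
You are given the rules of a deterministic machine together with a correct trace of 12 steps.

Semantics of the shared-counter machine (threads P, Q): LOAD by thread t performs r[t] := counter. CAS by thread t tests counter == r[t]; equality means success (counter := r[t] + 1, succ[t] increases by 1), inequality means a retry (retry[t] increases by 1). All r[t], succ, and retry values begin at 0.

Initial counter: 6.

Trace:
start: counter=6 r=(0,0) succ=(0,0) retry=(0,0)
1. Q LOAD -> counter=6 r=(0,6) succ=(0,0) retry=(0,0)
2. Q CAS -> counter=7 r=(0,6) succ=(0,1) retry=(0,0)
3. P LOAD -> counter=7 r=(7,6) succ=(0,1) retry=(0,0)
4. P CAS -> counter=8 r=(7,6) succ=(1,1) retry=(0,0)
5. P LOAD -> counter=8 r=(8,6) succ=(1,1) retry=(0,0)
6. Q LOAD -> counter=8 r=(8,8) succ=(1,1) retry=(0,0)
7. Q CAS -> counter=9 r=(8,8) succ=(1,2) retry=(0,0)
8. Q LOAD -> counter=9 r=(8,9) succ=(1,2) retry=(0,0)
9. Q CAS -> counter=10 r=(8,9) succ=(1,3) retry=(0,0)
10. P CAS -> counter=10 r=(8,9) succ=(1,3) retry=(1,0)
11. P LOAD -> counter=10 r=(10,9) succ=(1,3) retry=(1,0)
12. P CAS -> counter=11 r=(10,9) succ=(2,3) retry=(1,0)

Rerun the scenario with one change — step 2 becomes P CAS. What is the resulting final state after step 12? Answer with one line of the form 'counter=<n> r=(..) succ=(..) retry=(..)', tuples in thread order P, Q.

(re-executing from step 2 with the substitution; state before step 2: counter=6 r=(0,6) succ=(0,0) retry=(0,0))
2. P CAS -> counter=6 r=(0,6) succ=(0,0) retry=(1,0)
3. P LOAD -> counter=6 r=(6,6) succ=(0,0) retry=(1,0)
4. P CAS -> counter=7 r=(6,6) succ=(1,0) retry=(1,0)
5. P LOAD -> counter=7 r=(7,6) succ=(1,0) retry=(1,0)
6. Q LOAD -> counter=7 r=(7,7) succ=(1,0) retry=(1,0)
7. Q CAS -> counter=8 r=(7,7) succ=(1,1) retry=(1,0)
8. Q LOAD -> counter=8 r=(7,8) succ=(1,1) retry=(1,0)
9. Q CAS -> counter=9 r=(7,8) succ=(1,2) retry=(1,0)
10. P CAS -> counter=9 r=(7,8) succ=(1,2) retry=(2,0)
11. P LOAD -> counter=9 r=(9,8) succ=(1,2) retry=(2,0)
12. P CAS -> counter=10 r=(9,8) succ=(2,2) retry=(2,0)

counter=10 r=(9,8) succ=(2,2) retry=(2,0)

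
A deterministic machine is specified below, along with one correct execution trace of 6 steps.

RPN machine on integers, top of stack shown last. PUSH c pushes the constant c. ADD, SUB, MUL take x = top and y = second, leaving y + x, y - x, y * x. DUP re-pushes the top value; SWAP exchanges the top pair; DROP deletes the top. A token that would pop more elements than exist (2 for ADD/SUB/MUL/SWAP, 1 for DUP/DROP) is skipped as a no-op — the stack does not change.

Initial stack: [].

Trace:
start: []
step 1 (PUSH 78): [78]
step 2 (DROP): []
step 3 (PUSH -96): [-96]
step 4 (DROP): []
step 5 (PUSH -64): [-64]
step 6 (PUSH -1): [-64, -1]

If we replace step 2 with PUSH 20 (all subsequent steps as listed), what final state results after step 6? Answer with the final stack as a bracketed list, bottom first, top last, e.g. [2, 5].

[78, 20, -64, -1]

(re-executing from step 2 with the substitution; state before step 2: [78])
step 2 (PUSH 20): [78, 20]
step 3 (PUSH -96): [78, 20, -96]
step 4 (DROP): [78, 20]
step 5 (PUSH -64): [78, 20, -64]
step 6 (PUSH -1): [78, 20, -64, -1]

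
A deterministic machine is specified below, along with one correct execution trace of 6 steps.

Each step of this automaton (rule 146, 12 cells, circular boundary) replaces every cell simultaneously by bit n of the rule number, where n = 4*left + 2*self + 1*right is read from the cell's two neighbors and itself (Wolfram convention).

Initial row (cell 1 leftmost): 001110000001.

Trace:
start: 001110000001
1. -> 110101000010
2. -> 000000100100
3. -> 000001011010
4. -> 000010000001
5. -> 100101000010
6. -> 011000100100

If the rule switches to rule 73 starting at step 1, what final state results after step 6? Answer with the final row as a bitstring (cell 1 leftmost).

101110000001

(re-executing steps 1..6 under rule 73; state before step 1: 001110000001)
1. -> 001010111100
2. -> 100000100101
3. -> 101110000001
4. -> 101010111101
5. -> 100000100101
6. -> 101110000001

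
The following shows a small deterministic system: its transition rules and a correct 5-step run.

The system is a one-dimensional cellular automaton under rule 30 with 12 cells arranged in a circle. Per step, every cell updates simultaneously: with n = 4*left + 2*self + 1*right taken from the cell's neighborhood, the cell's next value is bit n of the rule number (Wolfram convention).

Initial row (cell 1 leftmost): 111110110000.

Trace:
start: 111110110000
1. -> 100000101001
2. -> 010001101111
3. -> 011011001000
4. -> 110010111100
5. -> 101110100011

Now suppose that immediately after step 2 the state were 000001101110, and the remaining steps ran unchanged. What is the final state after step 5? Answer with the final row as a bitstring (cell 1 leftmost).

011100100000

state after step 2 := 000001101110
3. -> 000011001001
4. -> 100110111111
5. -> 011100100000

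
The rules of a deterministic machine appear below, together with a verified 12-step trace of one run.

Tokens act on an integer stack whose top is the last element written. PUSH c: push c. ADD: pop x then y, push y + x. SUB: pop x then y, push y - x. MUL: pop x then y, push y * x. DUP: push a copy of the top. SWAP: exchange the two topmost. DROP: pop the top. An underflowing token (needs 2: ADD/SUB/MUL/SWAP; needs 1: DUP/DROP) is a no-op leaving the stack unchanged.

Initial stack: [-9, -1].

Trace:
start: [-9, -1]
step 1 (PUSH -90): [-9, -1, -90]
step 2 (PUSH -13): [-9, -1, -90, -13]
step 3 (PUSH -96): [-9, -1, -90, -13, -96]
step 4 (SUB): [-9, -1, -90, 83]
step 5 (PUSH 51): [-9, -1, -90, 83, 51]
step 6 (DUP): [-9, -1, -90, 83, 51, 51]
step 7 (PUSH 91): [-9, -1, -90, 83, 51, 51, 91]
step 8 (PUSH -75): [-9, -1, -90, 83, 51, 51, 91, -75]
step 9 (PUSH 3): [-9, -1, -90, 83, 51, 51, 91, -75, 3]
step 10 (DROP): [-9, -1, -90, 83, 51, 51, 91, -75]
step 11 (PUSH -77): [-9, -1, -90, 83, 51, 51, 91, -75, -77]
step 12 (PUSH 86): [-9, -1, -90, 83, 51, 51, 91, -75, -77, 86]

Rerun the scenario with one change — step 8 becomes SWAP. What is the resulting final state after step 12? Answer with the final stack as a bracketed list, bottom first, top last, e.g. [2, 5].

(re-executing from step 8 with the substitution; state before step 8: [-9, -1, -90, 83, 51, 51, 91])
step 8 (SWAP): [-9, -1, -90, 83, 51, 91, 51]
step 9 (PUSH 3): [-9, -1, -90, 83, 51, 91, 51, 3]
step 10 (DROP): [-9, -1, -90, 83, 51, 91, 51]
step 11 (PUSH -77): [-9, -1, -90, 83, 51, 91, 51, -77]
step 12 (PUSH 86): [-9, -1, -90, 83, 51, 91, 51, -77, 86]

[-9, -1, -90, 83, 51, 91, 51, -77, 86]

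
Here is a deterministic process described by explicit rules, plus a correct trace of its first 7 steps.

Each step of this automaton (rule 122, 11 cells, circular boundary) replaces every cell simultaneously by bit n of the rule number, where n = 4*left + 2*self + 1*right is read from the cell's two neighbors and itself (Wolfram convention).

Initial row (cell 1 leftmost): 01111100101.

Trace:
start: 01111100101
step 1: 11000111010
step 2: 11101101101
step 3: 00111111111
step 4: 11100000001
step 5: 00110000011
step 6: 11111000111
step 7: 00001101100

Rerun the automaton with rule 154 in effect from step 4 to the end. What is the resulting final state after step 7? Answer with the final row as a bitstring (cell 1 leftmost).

(re-executing steps 4..7 under rule 154; state before step 4: 00111111111)
step 4: 11111111110
step 5: 11111111100
step 6: 11111111011
step 7: 11111110011

11111110011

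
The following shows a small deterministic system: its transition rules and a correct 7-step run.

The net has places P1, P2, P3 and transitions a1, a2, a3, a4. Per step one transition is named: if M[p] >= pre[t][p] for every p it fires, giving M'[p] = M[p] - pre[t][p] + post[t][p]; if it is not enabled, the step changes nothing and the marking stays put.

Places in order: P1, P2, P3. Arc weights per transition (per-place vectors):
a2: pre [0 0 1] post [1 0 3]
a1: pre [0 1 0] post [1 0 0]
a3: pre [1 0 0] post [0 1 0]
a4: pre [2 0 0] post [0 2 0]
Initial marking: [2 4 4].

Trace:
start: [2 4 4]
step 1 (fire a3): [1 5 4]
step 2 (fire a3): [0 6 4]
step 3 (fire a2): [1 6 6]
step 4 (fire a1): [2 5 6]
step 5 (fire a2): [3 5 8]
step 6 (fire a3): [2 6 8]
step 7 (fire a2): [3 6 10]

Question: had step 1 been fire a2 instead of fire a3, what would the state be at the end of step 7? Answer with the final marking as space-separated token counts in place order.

(re-executing from step 1 with the substitution; state before step 1: [2 4 4])
step 1 (fire a2): [3 4 6]
step 2 (fire a3): [2 5 6]
step 3 (fire a2): [3 5 8]
step 4 (fire a1): [4 4 8]
step 5 (fire a2): [5 4 10]
step 6 (fire a3): [4 5 10]
step 7 (fire a2): [5 5 12]

5 5 12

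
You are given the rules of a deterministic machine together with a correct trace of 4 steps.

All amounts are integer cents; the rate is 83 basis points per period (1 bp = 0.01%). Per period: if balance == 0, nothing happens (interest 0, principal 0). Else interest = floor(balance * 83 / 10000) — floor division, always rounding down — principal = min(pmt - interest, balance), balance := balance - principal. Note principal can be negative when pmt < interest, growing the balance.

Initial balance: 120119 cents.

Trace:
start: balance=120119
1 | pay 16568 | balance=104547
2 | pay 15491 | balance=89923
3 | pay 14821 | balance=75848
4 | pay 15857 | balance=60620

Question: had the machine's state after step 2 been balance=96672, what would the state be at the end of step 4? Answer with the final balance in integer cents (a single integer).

67482

state after step 2 := balance=96672
3 | pay 14821 | balance=82653
4 | pay 15857 | balance=67482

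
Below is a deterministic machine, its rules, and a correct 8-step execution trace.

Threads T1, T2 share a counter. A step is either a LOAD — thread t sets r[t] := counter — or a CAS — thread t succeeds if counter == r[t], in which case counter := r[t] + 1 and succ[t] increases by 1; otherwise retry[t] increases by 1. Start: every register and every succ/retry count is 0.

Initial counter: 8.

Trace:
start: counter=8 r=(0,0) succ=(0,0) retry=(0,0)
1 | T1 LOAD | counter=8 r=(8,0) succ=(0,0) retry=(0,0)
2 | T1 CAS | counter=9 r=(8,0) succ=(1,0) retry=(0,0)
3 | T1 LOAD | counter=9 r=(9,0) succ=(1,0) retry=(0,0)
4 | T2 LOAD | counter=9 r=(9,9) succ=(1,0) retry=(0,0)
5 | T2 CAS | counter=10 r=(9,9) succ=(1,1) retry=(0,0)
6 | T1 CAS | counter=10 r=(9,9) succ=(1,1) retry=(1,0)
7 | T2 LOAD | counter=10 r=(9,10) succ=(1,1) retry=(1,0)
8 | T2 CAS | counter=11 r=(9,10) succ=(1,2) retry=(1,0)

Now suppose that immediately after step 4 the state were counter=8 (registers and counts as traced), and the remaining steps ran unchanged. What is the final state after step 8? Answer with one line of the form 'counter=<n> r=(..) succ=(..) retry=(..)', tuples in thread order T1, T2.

state after step 4 := counter=8 r=(9,9) succ=(1,0) retry=(0,0)
5 | T2 CAS | counter=8 r=(9,9) succ=(1,0) retry=(0,1)
6 | T1 CAS | counter=8 r=(9,9) succ=(1,0) retry=(1,1)
7 | T2 LOAD | counter=8 r=(9,8) succ=(1,0) retry=(1,1)
8 | T2 CAS | counter=9 r=(9,8) succ=(1,1) retry=(1,1)

counter=9 r=(9,8) succ=(1,1) retry=(1,1)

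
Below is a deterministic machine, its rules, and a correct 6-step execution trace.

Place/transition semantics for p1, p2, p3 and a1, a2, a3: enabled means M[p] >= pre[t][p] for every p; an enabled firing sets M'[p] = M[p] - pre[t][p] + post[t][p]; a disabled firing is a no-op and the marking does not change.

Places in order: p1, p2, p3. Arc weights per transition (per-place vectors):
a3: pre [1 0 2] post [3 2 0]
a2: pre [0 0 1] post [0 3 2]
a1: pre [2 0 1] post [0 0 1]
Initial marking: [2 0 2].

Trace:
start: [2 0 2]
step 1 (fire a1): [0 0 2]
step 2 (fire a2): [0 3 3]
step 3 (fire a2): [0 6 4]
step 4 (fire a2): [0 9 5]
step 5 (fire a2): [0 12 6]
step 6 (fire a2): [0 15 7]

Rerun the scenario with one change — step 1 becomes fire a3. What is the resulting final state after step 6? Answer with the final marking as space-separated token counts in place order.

4 2 0

(re-executing from step 1 with the substitution; state before step 1: [2 0 2])
step 1 (fire a3): [4 2 0]
step 2 (fire a2): [4 2 0]
step 3 (fire a2): [4 2 0]
step 4 (fire a2): [4 2 0]
step 5 (fire a2): [4 2 0]
step 6 (fire a2): [4 2 0]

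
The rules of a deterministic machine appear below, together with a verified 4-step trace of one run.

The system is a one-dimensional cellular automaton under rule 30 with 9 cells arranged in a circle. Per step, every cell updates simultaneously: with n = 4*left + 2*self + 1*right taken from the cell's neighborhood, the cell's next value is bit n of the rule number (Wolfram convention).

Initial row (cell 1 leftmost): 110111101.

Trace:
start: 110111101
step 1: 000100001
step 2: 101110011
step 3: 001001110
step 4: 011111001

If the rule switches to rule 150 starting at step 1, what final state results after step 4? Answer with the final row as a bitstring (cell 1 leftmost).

(re-executing steps 1..4 under rule 150; state before step 1: 110111101)
step 1: 100011000
step 2: 110100101
step 3: 100111100
step 4: 111011011

111011011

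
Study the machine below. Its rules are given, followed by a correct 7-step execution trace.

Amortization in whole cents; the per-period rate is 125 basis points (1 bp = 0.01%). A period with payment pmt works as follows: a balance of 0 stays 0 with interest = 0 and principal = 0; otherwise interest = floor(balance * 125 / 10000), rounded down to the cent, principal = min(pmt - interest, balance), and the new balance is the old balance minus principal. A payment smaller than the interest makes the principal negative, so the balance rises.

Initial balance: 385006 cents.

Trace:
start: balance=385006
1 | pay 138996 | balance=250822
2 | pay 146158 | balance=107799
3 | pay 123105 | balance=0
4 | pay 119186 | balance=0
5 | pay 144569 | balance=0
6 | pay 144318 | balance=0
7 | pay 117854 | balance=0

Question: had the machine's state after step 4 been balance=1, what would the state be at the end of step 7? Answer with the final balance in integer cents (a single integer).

state after step 4 := balance=1
5 | pay 144569 | balance=0
6 | pay 144318 | balance=0
7 | pay 117854 | balance=0

0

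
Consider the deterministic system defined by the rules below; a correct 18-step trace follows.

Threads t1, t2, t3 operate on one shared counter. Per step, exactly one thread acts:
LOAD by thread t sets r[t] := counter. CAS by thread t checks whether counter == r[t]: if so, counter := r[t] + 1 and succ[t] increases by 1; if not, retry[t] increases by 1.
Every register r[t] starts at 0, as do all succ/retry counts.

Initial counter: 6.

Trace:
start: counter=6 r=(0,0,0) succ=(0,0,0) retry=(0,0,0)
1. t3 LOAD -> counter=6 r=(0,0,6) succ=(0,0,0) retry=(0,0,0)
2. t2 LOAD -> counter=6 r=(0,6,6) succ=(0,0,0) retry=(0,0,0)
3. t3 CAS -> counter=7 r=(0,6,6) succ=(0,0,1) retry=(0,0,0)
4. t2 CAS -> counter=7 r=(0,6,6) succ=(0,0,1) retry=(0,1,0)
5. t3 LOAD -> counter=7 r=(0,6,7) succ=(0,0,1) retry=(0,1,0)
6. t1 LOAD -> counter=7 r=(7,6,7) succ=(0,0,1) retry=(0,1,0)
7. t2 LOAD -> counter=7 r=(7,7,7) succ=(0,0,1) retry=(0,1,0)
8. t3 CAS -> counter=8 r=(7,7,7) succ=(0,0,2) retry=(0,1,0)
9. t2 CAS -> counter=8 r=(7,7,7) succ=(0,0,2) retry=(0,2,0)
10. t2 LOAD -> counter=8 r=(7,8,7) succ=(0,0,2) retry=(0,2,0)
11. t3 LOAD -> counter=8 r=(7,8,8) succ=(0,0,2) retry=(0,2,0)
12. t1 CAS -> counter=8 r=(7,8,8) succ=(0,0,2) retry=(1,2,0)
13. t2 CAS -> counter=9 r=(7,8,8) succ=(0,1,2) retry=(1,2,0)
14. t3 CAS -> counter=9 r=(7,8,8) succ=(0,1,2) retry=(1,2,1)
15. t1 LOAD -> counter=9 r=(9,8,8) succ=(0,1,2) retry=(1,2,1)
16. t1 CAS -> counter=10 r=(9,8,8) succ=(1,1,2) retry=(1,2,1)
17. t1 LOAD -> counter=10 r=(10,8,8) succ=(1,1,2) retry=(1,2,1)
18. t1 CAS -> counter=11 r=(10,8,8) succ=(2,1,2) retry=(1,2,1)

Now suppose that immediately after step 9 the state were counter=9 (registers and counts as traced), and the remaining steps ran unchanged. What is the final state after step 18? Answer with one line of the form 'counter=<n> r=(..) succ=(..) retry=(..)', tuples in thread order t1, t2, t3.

state after step 9 := counter=9 r=(7,7,7) succ=(0,0,2) retry=(0,2,0)
10. t2 LOAD -> counter=9 r=(7,9,7) succ=(0,0,2) retry=(0,2,0)
11. t3 LOAD -> counter=9 r=(7,9,9) succ=(0,0,2) retry=(0,2,0)
12. t1 CAS -> counter=9 r=(7,9,9) succ=(0,0,2) retry=(1,2,0)
13. t2 CAS -> counter=10 r=(7,9,9) succ=(0,1,2) retry=(1,2,0)
14. t3 CAS -> counter=10 r=(7,9,9) succ=(0,1,2) retry=(1,2,1)
15. t1 LOAD -> counter=10 r=(10,9,9) succ=(0,1,2) retry=(1,2,1)
16. t1 CAS -> counter=11 r=(10,9,9) succ=(1,1,2) retry=(1,2,1)
17. t1 LOAD -> counter=11 r=(11,9,9) succ=(1,1,2) retry=(1,2,1)
18. t1 CAS -> counter=12 r=(11,9,9) succ=(2,1,2) retry=(1,2,1)

counter=12 r=(11,9,9) succ=(2,1,2) retry=(1,2,1)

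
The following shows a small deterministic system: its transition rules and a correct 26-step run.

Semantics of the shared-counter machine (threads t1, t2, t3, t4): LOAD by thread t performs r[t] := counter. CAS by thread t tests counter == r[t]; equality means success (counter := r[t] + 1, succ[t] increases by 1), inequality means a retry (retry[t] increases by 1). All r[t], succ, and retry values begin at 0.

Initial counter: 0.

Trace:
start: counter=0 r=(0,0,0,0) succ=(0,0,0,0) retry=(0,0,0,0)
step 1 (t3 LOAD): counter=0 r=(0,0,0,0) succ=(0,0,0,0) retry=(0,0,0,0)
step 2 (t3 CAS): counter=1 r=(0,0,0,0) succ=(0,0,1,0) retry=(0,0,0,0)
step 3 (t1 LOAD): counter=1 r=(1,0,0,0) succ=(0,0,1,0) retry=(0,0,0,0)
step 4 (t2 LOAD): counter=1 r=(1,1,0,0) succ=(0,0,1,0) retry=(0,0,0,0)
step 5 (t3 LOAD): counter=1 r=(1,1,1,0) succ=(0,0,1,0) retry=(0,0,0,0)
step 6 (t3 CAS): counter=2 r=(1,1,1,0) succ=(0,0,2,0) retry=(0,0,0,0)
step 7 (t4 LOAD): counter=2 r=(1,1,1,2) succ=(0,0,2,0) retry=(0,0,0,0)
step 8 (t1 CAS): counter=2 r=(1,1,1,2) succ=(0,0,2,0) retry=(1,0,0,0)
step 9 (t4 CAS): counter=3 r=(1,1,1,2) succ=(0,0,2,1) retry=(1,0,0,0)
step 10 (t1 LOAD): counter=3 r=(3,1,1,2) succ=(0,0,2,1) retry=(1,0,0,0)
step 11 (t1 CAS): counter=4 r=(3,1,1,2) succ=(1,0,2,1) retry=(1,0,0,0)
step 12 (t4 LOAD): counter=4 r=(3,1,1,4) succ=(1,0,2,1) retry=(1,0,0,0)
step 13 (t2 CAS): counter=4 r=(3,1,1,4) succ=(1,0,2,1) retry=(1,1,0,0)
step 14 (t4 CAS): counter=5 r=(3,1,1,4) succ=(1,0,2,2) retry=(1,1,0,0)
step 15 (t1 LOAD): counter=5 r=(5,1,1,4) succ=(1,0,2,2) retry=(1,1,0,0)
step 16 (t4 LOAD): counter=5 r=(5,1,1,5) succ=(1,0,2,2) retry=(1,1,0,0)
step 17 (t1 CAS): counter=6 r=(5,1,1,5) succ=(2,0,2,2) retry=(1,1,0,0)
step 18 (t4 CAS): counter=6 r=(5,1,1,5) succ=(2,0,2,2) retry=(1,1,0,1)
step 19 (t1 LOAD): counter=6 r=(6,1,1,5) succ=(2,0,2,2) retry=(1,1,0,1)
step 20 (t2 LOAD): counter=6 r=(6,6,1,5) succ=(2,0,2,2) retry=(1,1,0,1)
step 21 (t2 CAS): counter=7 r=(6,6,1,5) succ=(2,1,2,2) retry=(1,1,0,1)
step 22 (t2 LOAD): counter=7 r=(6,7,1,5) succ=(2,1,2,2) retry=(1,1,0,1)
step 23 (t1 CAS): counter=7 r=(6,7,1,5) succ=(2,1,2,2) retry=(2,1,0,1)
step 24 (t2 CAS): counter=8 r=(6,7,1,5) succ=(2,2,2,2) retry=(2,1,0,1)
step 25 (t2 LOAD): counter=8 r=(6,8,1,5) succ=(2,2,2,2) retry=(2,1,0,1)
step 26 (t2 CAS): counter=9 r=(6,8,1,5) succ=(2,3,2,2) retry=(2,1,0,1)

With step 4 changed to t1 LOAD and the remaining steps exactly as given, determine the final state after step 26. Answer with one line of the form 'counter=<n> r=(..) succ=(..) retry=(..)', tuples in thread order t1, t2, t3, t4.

counter=9 r=(6,8,1,5) succ=(2,3,2,2) retry=(2,1,0,1)

(re-executing from step 4 with the substitution; state before step 4: counter=1 r=(1,0,0,0) succ=(0,0,1,0) retry=(0,0,0,0))
step 4 (t1 LOAD): counter=1 r=(1,0,0,0) succ=(0,0,1,0) retry=(0,0,0,0)
step 5 (t3 LOAD): counter=1 r=(1,0,1,0) succ=(0,0,1,0) retry=(0,0,0,0)
step 6 (t3 CAS): counter=2 r=(1,0,1,0) succ=(0,0,2,0) retry=(0,0,0,0)
step 7 (t4 LOAD): counter=2 r=(1,0,1,2) succ=(0,0,2,0) retry=(0,0,0,0)
step 8 (t1 CAS): counter=2 r=(1,0,1,2) succ=(0,0,2,0) retry=(1,0,0,0)
step 9 (t4 CAS): counter=3 r=(1,0,1,2) succ=(0,0,2,1) retry=(1,0,0,0)
step 10 (t1 LOAD): counter=3 r=(3,0,1,2) succ=(0,0,2,1) retry=(1,0,0,0)
step 11 (t1 CAS): counter=4 r=(3,0,1,2) succ=(1,0,2,1) retry=(1,0,0,0)
step 12 (t4 LOAD): counter=4 r=(3,0,1,4) succ=(1,0,2,1) retry=(1,0,0,0)
step 13 (t2 CAS): counter=4 r=(3,0,1,4) succ=(1,0,2,1) retry=(1,1,0,0)
step 14 (t4 CAS): counter=5 r=(3,0,1,4) succ=(1,0,2,2) retry=(1,1,0,0)
step 15 (t1 LOAD): counter=5 r=(5,0,1,4) succ=(1,0,2,2) retry=(1,1,0,0)
step 16 (t4 LOAD): counter=5 r=(5,0,1,5) succ=(1,0,2,2) retry=(1,1,0,0)
step 17 (t1 CAS): counter=6 r=(5,0,1,5) succ=(2,0,2,2) retry=(1,1,0,0)
step 18 (t4 CAS): counter=6 r=(5,0,1,5) succ=(2,0,2,2) retry=(1,1,0,1)
step 19 (t1 LOAD): counter=6 r=(6,0,1,5) succ=(2,0,2,2) retry=(1,1,0,1)
step 20 (t2 LOAD): counter=6 r=(6,6,1,5) succ=(2,0,2,2) retry=(1,1,0,1)
step 21 (t2 CAS): counter=7 r=(6,6,1,5) succ=(2,1,2,2) retry=(1,1,0,1)
step 22 (t2 LOAD): counter=7 r=(6,7,1,5) succ=(2,1,2,2) retry=(1,1,0,1)
step 23 (t1 CAS): counter=7 r=(6,7,1,5) succ=(2,1,2,2) retry=(2,1,0,1)
step 24 (t2 CAS): counter=8 r=(6,7,1,5) succ=(2,2,2,2) retry=(2,1,0,1)
step 25 (t2 LOAD): counter=8 r=(6,8,1,5) succ=(2,2,2,2) retry=(2,1,0,1)
step 26 (t2 CAS): counter=9 r=(6,8,1,5) succ=(2,3,2,2) retry=(2,1,0,1)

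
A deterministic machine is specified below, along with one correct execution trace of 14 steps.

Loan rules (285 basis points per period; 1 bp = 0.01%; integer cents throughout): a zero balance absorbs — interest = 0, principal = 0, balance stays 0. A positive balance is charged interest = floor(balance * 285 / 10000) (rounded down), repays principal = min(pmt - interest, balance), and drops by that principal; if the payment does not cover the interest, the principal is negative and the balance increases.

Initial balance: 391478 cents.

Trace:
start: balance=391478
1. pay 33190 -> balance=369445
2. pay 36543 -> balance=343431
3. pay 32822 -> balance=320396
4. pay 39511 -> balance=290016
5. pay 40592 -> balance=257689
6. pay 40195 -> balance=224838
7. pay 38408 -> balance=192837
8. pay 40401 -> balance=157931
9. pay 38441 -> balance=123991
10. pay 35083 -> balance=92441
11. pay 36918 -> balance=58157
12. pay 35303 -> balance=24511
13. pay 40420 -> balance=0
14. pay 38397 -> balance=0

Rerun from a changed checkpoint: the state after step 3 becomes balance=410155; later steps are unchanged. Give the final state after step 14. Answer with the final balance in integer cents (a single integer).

68230

state after step 3 := balance=410155
4. pay 39511 -> balance=382333
5. pay 40592 -> balance=352637
6. pay 40195 -> balance=322492
7. pay 38408 -> balance=293275
8. pay 40401 -> balance=261232
9. pay 38441 -> balance=230236
10. pay 35083 -> balance=201714
11. pay 36918 -> balance=170544
12. pay 35303 -> balance=140101
13. pay 40420 -> balance=103673
14. pay 38397 -> balance=68230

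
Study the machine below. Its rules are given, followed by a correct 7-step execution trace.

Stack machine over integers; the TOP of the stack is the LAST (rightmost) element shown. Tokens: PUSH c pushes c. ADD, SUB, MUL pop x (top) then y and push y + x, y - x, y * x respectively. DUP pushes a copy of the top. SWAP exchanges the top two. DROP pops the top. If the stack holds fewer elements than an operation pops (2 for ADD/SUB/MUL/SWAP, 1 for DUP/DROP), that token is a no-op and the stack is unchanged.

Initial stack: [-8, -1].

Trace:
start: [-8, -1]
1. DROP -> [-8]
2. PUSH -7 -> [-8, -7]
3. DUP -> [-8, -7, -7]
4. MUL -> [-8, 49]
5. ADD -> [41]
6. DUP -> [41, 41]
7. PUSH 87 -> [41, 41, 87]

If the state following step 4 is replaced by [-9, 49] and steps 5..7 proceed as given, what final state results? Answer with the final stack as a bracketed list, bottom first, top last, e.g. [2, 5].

[40, 40, 87]

state after step 4 := [-9, 49]
5. ADD -> [40]
6. DUP -> [40, 40]
7. PUSH 87 -> [40, 40, 87]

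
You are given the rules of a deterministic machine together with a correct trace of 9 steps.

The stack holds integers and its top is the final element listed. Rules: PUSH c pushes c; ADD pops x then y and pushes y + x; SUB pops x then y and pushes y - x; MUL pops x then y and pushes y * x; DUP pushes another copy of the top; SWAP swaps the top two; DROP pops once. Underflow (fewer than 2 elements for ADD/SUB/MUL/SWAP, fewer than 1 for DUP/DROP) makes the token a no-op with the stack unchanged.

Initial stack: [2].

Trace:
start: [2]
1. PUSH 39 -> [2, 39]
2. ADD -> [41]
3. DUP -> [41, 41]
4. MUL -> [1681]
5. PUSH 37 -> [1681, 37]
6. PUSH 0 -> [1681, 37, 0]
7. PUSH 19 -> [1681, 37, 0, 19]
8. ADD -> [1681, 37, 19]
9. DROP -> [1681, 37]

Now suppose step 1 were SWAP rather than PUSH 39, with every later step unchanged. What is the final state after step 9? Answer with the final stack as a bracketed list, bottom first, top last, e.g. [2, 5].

(re-executing from step 1 with the substitution; state before step 1: [2])
1. SWAP -> [2]
2. ADD -> [2]
3. DUP -> [2, 2]
4. MUL -> [4]
5. PUSH 37 -> [4, 37]
6. PUSH 0 -> [4, 37, 0]
7. PUSH 19 -> [4, 37, 0, 19]
8. ADD -> [4, 37, 19]
9. DROP -> [4, 37]

[4, 37]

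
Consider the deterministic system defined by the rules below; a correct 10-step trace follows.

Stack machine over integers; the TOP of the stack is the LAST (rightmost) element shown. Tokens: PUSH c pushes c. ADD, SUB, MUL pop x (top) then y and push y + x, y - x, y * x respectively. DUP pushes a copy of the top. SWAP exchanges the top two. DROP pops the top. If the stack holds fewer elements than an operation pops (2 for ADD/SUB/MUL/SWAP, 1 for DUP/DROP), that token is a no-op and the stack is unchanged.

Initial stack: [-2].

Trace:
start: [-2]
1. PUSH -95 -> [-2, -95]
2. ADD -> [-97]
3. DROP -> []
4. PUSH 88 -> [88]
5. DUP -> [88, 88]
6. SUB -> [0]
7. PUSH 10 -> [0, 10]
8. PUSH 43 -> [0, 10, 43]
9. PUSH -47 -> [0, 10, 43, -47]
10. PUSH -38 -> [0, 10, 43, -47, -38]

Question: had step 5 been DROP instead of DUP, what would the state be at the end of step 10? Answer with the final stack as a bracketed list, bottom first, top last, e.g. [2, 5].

(re-executing from step 5 with the substitution; state before step 5: [88])
5. DROP -> []
6. SUB -> []
7. PUSH 10 -> [10]
8. PUSH 43 -> [10, 43]
9. PUSH -47 -> [10, 43, -47]
10. PUSH -38 -> [10, 43, -47, -38]

[10, 43, -47, -38]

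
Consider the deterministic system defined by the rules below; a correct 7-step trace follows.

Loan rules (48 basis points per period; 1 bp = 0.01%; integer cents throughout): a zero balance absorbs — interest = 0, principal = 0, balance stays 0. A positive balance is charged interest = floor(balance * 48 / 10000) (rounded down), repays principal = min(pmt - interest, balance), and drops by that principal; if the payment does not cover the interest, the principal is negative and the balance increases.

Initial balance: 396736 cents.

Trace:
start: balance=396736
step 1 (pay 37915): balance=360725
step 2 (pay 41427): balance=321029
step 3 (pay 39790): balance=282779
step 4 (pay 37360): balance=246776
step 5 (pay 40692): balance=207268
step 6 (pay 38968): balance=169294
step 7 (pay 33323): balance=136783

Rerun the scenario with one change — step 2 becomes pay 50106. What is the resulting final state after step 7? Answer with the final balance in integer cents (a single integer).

127895

(re-executing from step 2 with the substitution; state before step 2: balance=360725)
step 2 (pay 50106): balance=312350
step 3 (pay 39790): balance=274059
step 4 (pay 37360): balance=238014
step 5 (pay 40692): balance=198464
step 6 (pay 38968): balance=160448
step 7 (pay 33323): balance=127895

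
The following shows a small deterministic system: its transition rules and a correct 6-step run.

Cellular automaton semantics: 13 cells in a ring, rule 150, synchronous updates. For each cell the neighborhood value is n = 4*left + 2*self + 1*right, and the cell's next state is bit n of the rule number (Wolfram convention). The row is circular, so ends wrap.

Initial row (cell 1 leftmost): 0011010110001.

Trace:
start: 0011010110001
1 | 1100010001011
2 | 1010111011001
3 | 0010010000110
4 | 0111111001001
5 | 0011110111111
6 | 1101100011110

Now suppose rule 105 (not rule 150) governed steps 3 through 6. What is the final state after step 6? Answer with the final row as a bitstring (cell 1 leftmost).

1101100011110

(re-executing steps 3..6 under rule 105; state before step 3: 1010111011001)
3 | 1101101111001
4 | 0111111001001
5 | 1100001000000
6 | 1101100011110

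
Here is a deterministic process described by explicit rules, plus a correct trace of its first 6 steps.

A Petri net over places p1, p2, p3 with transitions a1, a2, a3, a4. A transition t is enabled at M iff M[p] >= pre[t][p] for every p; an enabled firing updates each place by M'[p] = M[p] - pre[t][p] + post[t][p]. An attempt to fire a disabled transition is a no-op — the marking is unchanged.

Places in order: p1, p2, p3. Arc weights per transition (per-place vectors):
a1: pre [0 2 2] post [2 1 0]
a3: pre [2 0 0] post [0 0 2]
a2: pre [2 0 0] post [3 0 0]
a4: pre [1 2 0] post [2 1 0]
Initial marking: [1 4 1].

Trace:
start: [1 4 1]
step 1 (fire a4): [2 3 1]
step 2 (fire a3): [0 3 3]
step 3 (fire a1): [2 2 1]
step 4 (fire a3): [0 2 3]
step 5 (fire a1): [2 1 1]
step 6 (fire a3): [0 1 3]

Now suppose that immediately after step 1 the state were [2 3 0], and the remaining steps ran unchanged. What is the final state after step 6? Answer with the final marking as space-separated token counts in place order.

0 1 2

state after step 1 := [2 3 0]
step 2 (fire a3): [0 3 2]
step 3 (fire a1): [2 2 0]
step 4 (fire a3): [0 2 2]
step 5 (fire a1): [2 1 0]
step 6 (fire a3): [0 1 2]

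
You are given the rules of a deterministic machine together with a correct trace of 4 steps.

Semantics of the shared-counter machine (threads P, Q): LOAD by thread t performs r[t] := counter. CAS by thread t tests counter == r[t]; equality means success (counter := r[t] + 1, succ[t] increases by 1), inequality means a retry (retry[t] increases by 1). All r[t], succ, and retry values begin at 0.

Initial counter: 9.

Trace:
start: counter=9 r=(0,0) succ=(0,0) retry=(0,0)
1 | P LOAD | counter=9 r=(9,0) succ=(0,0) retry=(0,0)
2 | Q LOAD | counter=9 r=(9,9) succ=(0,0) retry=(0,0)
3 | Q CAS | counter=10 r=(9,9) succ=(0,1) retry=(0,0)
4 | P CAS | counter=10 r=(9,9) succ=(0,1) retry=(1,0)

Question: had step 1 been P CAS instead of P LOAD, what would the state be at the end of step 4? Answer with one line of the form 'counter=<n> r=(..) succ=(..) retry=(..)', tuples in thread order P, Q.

counter=10 r=(0,9) succ=(0,1) retry=(2,0)

(re-executing from step 1 with the substitution; state before step 1: counter=9 r=(0,0) succ=(0,0) retry=(0,0))
1 | P CAS | counter=9 r=(0,0) succ=(0,0) retry=(1,0)
2 | Q LOAD | counter=9 r=(0,9) succ=(0,0) retry=(1,0)
3 | Q CAS | counter=10 r=(0,9) succ=(0,1) retry=(1,0)
4 | P CAS | counter=10 r=(0,9) succ=(0,1) retry=(2,0)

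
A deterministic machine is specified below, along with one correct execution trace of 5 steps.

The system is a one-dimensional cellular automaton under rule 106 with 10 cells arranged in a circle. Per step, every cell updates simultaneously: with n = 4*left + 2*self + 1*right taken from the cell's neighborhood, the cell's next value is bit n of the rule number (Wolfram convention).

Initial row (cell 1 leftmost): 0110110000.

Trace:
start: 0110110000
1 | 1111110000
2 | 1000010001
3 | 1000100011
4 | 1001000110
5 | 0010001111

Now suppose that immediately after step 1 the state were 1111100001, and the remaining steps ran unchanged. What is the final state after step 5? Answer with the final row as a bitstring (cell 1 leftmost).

state after step 1 := 1111100001
2 | 0000100011
3 | 0001000111
4 | 0010001101
5 | 0100011110

0100011110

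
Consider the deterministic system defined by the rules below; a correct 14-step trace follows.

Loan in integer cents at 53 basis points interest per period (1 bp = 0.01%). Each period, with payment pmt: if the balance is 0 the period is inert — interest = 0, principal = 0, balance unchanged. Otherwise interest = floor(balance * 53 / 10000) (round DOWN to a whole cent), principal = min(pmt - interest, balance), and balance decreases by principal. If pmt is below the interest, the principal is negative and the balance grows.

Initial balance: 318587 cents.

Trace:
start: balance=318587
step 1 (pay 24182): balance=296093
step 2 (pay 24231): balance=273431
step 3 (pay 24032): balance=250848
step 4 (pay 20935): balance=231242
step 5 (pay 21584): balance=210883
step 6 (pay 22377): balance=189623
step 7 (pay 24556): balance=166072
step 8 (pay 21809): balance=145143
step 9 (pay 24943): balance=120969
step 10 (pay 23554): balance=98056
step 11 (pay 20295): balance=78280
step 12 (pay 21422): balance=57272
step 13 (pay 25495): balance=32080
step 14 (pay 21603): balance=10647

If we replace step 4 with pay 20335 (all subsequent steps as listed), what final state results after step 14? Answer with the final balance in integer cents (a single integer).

(re-executing from step 4 with the substitution; state before step 4: balance=250848)
step 4 (pay 20335): balance=231842
step 5 (pay 21584): balance=211486
step 6 (pay 22377): balance=190229
step 7 (pay 24556): balance=166681
step 8 (pay 21809): balance=145755
step 9 (pay 24943): balance=121584
step 10 (pay 23554): balance=98674
step 11 (pay 20295): balance=78901
step 12 (pay 21422): balance=57897
step 13 (pay 25495): balance=32708
step 14 (pay 21603): balance=11278

11278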